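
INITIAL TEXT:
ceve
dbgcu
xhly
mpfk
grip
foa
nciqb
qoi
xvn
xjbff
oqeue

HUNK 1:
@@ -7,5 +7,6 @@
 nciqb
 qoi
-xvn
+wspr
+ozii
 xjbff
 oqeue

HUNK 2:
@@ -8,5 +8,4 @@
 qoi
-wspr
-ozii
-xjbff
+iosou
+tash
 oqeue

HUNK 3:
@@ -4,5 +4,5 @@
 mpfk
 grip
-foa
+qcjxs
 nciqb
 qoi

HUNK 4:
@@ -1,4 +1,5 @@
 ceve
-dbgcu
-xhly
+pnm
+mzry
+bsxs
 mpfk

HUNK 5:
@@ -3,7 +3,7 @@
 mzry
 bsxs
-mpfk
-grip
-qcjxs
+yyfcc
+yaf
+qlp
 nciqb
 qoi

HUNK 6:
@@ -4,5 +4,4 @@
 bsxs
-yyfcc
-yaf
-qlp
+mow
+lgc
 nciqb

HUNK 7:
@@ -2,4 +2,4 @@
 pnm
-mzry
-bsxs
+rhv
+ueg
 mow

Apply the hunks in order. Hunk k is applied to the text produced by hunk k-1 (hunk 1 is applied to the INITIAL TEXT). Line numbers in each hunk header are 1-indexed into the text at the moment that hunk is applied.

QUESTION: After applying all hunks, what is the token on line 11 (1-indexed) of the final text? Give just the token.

Hunk 1: at line 7 remove [xvn] add [wspr,ozii] -> 12 lines: ceve dbgcu xhly mpfk grip foa nciqb qoi wspr ozii xjbff oqeue
Hunk 2: at line 8 remove [wspr,ozii,xjbff] add [iosou,tash] -> 11 lines: ceve dbgcu xhly mpfk grip foa nciqb qoi iosou tash oqeue
Hunk 3: at line 4 remove [foa] add [qcjxs] -> 11 lines: ceve dbgcu xhly mpfk grip qcjxs nciqb qoi iosou tash oqeue
Hunk 4: at line 1 remove [dbgcu,xhly] add [pnm,mzry,bsxs] -> 12 lines: ceve pnm mzry bsxs mpfk grip qcjxs nciqb qoi iosou tash oqeue
Hunk 5: at line 3 remove [mpfk,grip,qcjxs] add [yyfcc,yaf,qlp] -> 12 lines: ceve pnm mzry bsxs yyfcc yaf qlp nciqb qoi iosou tash oqeue
Hunk 6: at line 4 remove [yyfcc,yaf,qlp] add [mow,lgc] -> 11 lines: ceve pnm mzry bsxs mow lgc nciqb qoi iosou tash oqeue
Hunk 7: at line 2 remove [mzry,bsxs] add [rhv,ueg] -> 11 lines: ceve pnm rhv ueg mow lgc nciqb qoi iosou tash oqeue
Final line 11: oqeue

Answer: oqeue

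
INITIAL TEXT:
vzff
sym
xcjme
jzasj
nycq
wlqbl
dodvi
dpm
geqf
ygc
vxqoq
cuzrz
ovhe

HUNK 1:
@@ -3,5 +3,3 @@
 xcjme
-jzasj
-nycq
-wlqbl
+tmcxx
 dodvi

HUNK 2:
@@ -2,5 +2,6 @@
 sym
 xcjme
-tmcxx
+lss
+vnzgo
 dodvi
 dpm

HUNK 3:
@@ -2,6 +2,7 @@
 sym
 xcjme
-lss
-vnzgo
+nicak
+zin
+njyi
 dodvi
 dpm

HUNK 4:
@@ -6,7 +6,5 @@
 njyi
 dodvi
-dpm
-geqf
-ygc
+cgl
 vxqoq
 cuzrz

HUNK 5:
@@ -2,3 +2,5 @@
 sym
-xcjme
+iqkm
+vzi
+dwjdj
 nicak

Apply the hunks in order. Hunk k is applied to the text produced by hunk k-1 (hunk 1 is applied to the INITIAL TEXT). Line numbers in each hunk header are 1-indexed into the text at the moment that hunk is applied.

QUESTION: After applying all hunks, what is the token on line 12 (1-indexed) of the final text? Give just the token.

Hunk 1: at line 3 remove [jzasj,nycq,wlqbl] add [tmcxx] -> 11 lines: vzff sym xcjme tmcxx dodvi dpm geqf ygc vxqoq cuzrz ovhe
Hunk 2: at line 2 remove [tmcxx] add [lss,vnzgo] -> 12 lines: vzff sym xcjme lss vnzgo dodvi dpm geqf ygc vxqoq cuzrz ovhe
Hunk 3: at line 2 remove [lss,vnzgo] add [nicak,zin,njyi] -> 13 lines: vzff sym xcjme nicak zin njyi dodvi dpm geqf ygc vxqoq cuzrz ovhe
Hunk 4: at line 6 remove [dpm,geqf,ygc] add [cgl] -> 11 lines: vzff sym xcjme nicak zin njyi dodvi cgl vxqoq cuzrz ovhe
Hunk 5: at line 2 remove [xcjme] add [iqkm,vzi,dwjdj] -> 13 lines: vzff sym iqkm vzi dwjdj nicak zin njyi dodvi cgl vxqoq cuzrz ovhe
Final line 12: cuzrz

Answer: cuzrz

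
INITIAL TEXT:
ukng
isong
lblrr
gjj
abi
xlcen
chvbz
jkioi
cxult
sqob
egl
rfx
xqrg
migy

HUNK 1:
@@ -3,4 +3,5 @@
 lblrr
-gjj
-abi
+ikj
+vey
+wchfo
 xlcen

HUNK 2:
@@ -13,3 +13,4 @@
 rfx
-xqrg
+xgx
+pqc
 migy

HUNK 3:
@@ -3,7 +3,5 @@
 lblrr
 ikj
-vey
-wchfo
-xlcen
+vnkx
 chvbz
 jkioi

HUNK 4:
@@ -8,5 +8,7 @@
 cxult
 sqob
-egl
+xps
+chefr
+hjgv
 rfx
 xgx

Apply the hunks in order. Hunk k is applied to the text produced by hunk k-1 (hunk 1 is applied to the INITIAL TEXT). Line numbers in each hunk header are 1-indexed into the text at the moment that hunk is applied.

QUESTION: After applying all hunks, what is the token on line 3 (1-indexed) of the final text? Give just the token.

Answer: lblrr

Derivation:
Hunk 1: at line 3 remove [gjj,abi] add [ikj,vey,wchfo] -> 15 lines: ukng isong lblrr ikj vey wchfo xlcen chvbz jkioi cxult sqob egl rfx xqrg migy
Hunk 2: at line 13 remove [xqrg] add [xgx,pqc] -> 16 lines: ukng isong lblrr ikj vey wchfo xlcen chvbz jkioi cxult sqob egl rfx xgx pqc migy
Hunk 3: at line 3 remove [vey,wchfo,xlcen] add [vnkx] -> 14 lines: ukng isong lblrr ikj vnkx chvbz jkioi cxult sqob egl rfx xgx pqc migy
Hunk 4: at line 8 remove [egl] add [xps,chefr,hjgv] -> 16 lines: ukng isong lblrr ikj vnkx chvbz jkioi cxult sqob xps chefr hjgv rfx xgx pqc migy
Final line 3: lblrr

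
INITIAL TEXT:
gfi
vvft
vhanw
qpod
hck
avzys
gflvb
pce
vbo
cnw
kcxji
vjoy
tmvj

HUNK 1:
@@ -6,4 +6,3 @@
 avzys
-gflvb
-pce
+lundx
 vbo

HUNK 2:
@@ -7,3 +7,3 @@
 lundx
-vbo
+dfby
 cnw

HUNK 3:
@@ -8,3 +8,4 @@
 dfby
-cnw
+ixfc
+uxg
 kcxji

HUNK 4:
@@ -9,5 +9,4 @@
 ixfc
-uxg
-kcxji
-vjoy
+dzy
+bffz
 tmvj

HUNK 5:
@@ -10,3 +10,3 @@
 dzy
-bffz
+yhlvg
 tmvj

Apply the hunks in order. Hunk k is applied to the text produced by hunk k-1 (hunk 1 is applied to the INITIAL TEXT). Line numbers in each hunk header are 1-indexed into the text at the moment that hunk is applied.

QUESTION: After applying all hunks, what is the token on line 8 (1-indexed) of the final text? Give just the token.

Answer: dfby

Derivation:
Hunk 1: at line 6 remove [gflvb,pce] add [lundx] -> 12 lines: gfi vvft vhanw qpod hck avzys lundx vbo cnw kcxji vjoy tmvj
Hunk 2: at line 7 remove [vbo] add [dfby] -> 12 lines: gfi vvft vhanw qpod hck avzys lundx dfby cnw kcxji vjoy tmvj
Hunk 3: at line 8 remove [cnw] add [ixfc,uxg] -> 13 lines: gfi vvft vhanw qpod hck avzys lundx dfby ixfc uxg kcxji vjoy tmvj
Hunk 4: at line 9 remove [uxg,kcxji,vjoy] add [dzy,bffz] -> 12 lines: gfi vvft vhanw qpod hck avzys lundx dfby ixfc dzy bffz tmvj
Hunk 5: at line 10 remove [bffz] add [yhlvg] -> 12 lines: gfi vvft vhanw qpod hck avzys lundx dfby ixfc dzy yhlvg tmvj
Final line 8: dfby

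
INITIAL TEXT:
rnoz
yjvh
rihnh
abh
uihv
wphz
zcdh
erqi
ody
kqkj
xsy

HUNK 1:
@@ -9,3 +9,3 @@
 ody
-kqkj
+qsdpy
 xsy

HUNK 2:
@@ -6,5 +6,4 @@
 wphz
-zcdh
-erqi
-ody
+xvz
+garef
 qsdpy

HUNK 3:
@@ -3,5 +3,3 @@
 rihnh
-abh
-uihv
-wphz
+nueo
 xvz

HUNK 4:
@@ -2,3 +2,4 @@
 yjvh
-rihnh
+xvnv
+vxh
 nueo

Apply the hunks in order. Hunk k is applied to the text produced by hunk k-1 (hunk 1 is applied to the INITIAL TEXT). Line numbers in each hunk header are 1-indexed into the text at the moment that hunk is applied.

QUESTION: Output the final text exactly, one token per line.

Answer: rnoz
yjvh
xvnv
vxh
nueo
xvz
garef
qsdpy
xsy

Derivation:
Hunk 1: at line 9 remove [kqkj] add [qsdpy] -> 11 lines: rnoz yjvh rihnh abh uihv wphz zcdh erqi ody qsdpy xsy
Hunk 2: at line 6 remove [zcdh,erqi,ody] add [xvz,garef] -> 10 lines: rnoz yjvh rihnh abh uihv wphz xvz garef qsdpy xsy
Hunk 3: at line 3 remove [abh,uihv,wphz] add [nueo] -> 8 lines: rnoz yjvh rihnh nueo xvz garef qsdpy xsy
Hunk 4: at line 2 remove [rihnh] add [xvnv,vxh] -> 9 lines: rnoz yjvh xvnv vxh nueo xvz garef qsdpy xsy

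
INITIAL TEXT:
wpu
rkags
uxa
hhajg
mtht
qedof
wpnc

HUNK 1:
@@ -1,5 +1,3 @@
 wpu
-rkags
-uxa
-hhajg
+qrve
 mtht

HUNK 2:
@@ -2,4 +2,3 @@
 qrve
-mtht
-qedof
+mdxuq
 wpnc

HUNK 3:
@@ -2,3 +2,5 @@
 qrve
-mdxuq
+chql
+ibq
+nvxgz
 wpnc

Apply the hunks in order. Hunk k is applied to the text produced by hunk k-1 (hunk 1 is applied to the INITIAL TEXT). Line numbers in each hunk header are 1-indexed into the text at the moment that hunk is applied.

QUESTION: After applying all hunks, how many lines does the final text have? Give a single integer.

Hunk 1: at line 1 remove [rkags,uxa,hhajg] add [qrve] -> 5 lines: wpu qrve mtht qedof wpnc
Hunk 2: at line 2 remove [mtht,qedof] add [mdxuq] -> 4 lines: wpu qrve mdxuq wpnc
Hunk 3: at line 2 remove [mdxuq] add [chql,ibq,nvxgz] -> 6 lines: wpu qrve chql ibq nvxgz wpnc
Final line count: 6

Answer: 6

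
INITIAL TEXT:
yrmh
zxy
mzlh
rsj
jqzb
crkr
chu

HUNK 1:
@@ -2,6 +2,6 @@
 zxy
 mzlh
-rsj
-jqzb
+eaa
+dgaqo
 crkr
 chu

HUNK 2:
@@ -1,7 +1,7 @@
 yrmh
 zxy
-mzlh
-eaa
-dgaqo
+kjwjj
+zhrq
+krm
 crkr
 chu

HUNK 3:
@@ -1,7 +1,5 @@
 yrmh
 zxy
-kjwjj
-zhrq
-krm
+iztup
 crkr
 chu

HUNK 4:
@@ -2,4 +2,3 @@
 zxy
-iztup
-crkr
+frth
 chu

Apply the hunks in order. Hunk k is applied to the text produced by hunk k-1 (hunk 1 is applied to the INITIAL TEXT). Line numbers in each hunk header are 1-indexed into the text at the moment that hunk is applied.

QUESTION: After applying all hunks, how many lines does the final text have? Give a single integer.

Answer: 4

Derivation:
Hunk 1: at line 2 remove [rsj,jqzb] add [eaa,dgaqo] -> 7 lines: yrmh zxy mzlh eaa dgaqo crkr chu
Hunk 2: at line 1 remove [mzlh,eaa,dgaqo] add [kjwjj,zhrq,krm] -> 7 lines: yrmh zxy kjwjj zhrq krm crkr chu
Hunk 3: at line 1 remove [kjwjj,zhrq,krm] add [iztup] -> 5 lines: yrmh zxy iztup crkr chu
Hunk 4: at line 2 remove [iztup,crkr] add [frth] -> 4 lines: yrmh zxy frth chu
Final line count: 4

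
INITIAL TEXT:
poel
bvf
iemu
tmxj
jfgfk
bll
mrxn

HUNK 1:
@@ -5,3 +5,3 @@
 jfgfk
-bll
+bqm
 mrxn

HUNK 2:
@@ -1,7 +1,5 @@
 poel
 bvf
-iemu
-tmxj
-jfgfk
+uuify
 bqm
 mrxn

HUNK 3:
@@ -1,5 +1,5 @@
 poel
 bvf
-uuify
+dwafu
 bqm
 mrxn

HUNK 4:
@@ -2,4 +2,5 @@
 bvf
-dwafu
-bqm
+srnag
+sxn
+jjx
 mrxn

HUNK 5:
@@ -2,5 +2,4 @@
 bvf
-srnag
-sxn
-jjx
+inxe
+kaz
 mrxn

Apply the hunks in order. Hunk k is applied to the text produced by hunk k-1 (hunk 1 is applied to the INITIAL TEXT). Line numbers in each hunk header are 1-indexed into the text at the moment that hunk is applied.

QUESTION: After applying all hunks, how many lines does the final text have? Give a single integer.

Answer: 5

Derivation:
Hunk 1: at line 5 remove [bll] add [bqm] -> 7 lines: poel bvf iemu tmxj jfgfk bqm mrxn
Hunk 2: at line 1 remove [iemu,tmxj,jfgfk] add [uuify] -> 5 lines: poel bvf uuify bqm mrxn
Hunk 3: at line 1 remove [uuify] add [dwafu] -> 5 lines: poel bvf dwafu bqm mrxn
Hunk 4: at line 2 remove [dwafu,bqm] add [srnag,sxn,jjx] -> 6 lines: poel bvf srnag sxn jjx mrxn
Hunk 5: at line 2 remove [srnag,sxn,jjx] add [inxe,kaz] -> 5 lines: poel bvf inxe kaz mrxn
Final line count: 5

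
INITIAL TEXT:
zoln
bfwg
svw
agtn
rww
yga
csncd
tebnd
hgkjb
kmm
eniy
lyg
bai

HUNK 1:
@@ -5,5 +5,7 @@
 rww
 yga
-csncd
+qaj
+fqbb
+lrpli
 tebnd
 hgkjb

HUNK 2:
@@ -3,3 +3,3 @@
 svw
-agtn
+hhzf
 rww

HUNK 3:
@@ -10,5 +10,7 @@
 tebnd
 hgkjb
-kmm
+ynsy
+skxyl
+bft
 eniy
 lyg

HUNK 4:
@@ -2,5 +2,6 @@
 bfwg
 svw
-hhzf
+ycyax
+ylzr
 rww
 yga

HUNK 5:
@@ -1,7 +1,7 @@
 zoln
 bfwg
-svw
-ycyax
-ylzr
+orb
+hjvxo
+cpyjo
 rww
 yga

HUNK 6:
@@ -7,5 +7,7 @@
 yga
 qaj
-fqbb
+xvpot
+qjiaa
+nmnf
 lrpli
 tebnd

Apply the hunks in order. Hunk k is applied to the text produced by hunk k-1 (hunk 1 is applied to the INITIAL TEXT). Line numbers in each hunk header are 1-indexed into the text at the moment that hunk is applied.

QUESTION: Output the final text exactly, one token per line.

Answer: zoln
bfwg
orb
hjvxo
cpyjo
rww
yga
qaj
xvpot
qjiaa
nmnf
lrpli
tebnd
hgkjb
ynsy
skxyl
bft
eniy
lyg
bai

Derivation:
Hunk 1: at line 5 remove [csncd] add [qaj,fqbb,lrpli] -> 15 lines: zoln bfwg svw agtn rww yga qaj fqbb lrpli tebnd hgkjb kmm eniy lyg bai
Hunk 2: at line 3 remove [agtn] add [hhzf] -> 15 lines: zoln bfwg svw hhzf rww yga qaj fqbb lrpli tebnd hgkjb kmm eniy lyg bai
Hunk 3: at line 10 remove [kmm] add [ynsy,skxyl,bft] -> 17 lines: zoln bfwg svw hhzf rww yga qaj fqbb lrpli tebnd hgkjb ynsy skxyl bft eniy lyg bai
Hunk 4: at line 2 remove [hhzf] add [ycyax,ylzr] -> 18 lines: zoln bfwg svw ycyax ylzr rww yga qaj fqbb lrpli tebnd hgkjb ynsy skxyl bft eniy lyg bai
Hunk 5: at line 1 remove [svw,ycyax,ylzr] add [orb,hjvxo,cpyjo] -> 18 lines: zoln bfwg orb hjvxo cpyjo rww yga qaj fqbb lrpli tebnd hgkjb ynsy skxyl bft eniy lyg bai
Hunk 6: at line 7 remove [fqbb] add [xvpot,qjiaa,nmnf] -> 20 lines: zoln bfwg orb hjvxo cpyjo rww yga qaj xvpot qjiaa nmnf lrpli tebnd hgkjb ynsy skxyl bft eniy lyg bai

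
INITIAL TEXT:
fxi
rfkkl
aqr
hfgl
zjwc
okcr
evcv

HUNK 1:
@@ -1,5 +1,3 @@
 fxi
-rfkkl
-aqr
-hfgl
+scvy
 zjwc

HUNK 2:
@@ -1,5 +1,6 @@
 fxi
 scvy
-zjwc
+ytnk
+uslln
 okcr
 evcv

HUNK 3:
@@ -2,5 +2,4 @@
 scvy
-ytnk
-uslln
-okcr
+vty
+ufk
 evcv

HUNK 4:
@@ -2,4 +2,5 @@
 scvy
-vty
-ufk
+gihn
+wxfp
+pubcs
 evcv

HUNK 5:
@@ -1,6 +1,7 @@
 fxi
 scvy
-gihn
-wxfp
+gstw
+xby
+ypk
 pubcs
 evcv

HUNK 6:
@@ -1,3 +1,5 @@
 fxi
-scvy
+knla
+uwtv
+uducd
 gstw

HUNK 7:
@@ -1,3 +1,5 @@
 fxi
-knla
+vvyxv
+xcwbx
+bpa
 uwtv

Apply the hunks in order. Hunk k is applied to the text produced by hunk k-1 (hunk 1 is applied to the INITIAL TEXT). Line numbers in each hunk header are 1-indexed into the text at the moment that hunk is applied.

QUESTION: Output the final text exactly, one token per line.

Answer: fxi
vvyxv
xcwbx
bpa
uwtv
uducd
gstw
xby
ypk
pubcs
evcv

Derivation:
Hunk 1: at line 1 remove [rfkkl,aqr,hfgl] add [scvy] -> 5 lines: fxi scvy zjwc okcr evcv
Hunk 2: at line 1 remove [zjwc] add [ytnk,uslln] -> 6 lines: fxi scvy ytnk uslln okcr evcv
Hunk 3: at line 2 remove [ytnk,uslln,okcr] add [vty,ufk] -> 5 lines: fxi scvy vty ufk evcv
Hunk 4: at line 2 remove [vty,ufk] add [gihn,wxfp,pubcs] -> 6 lines: fxi scvy gihn wxfp pubcs evcv
Hunk 5: at line 1 remove [gihn,wxfp] add [gstw,xby,ypk] -> 7 lines: fxi scvy gstw xby ypk pubcs evcv
Hunk 6: at line 1 remove [scvy] add [knla,uwtv,uducd] -> 9 lines: fxi knla uwtv uducd gstw xby ypk pubcs evcv
Hunk 7: at line 1 remove [knla] add [vvyxv,xcwbx,bpa] -> 11 lines: fxi vvyxv xcwbx bpa uwtv uducd gstw xby ypk pubcs evcv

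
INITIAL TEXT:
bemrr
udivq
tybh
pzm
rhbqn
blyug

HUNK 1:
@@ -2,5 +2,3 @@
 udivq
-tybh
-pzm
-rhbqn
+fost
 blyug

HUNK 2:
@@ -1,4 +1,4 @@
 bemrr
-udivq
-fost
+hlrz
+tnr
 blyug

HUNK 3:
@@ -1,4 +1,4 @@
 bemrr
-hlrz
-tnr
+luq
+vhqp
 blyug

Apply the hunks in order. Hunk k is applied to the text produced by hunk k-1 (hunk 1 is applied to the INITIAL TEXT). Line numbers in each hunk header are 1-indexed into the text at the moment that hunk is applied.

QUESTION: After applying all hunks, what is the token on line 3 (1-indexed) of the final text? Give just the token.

Hunk 1: at line 2 remove [tybh,pzm,rhbqn] add [fost] -> 4 lines: bemrr udivq fost blyug
Hunk 2: at line 1 remove [udivq,fost] add [hlrz,tnr] -> 4 lines: bemrr hlrz tnr blyug
Hunk 3: at line 1 remove [hlrz,tnr] add [luq,vhqp] -> 4 lines: bemrr luq vhqp blyug
Final line 3: vhqp

Answer: vhqp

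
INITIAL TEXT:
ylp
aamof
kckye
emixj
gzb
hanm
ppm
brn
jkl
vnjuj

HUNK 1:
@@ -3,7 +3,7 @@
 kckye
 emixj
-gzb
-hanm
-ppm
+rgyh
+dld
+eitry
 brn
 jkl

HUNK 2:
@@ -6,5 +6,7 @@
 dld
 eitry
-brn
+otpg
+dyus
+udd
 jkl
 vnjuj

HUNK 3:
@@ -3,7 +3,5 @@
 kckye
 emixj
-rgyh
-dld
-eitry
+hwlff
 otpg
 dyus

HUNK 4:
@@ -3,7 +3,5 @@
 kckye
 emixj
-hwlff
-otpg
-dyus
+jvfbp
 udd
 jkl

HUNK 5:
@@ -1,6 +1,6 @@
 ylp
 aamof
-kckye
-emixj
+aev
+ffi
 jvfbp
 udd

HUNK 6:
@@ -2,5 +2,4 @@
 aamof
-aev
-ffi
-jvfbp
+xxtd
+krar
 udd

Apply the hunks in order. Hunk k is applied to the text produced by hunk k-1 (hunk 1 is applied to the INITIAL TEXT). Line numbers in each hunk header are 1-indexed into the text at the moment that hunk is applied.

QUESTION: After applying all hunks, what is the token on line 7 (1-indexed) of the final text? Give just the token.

Hunk 1: at line 3 remove [gzb,hanm,ppm] add [rgyh,dld,eitry] -> 10 lines: ylp aamof kckye emixj rgyh dld eitry brn jkl vnjuj
Hunk 2: at line 6 remove [brn] add [otpg,dyus,udd] -> 12 lines: ylp aamof kckye emixj rgyh dld eitry otpg dyus udd jkl vnjuj
Hunk 3: at line 3 remove [rgyh,dld,eitry] add [hwlff] -> 10 lines: ylp aamof kckye emixj hwlff otpg dyus udd jkl vnjuj
Hunk 4: at line 3 remove [hwlff,otpg,dyus] add [jvfbp] -> 8 lines: ylp aamof kckye emixj jvfbp udd jkl vnjuj
Hunk 5: at line 1 remove [kckye,emixj] add [aev,ffi] -> 8 lines: ylp aamof aev ffi jvfbp udd jkl vnjuj
Hunk 6: at line 2 remove [aev,ffi,jvfbp] add [xxtd,krar] -> 7 lines: ylp aamof xxtd krar udd jkl vnjuj
Final line 7: vnjuj

Answer: vnjuj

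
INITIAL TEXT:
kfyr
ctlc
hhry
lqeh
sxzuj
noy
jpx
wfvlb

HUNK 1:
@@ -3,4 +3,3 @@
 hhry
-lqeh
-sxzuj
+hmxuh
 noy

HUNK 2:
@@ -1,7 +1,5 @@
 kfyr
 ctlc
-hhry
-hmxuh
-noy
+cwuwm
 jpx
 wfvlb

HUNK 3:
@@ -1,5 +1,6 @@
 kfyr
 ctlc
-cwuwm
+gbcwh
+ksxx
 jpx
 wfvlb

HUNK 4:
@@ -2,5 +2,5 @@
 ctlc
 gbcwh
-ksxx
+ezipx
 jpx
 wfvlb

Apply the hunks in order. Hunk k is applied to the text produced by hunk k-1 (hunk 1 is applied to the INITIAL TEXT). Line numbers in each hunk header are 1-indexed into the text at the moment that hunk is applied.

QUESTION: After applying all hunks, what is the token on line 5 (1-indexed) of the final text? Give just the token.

Answer: jpx

Derivation:
Hunk 1: at line 3 remove [lqeh,sxzuj] add [hmxuh] -> 7 lines: kfyr ctlc hhry hmxuh noy jpx wfvlb
Hunk 2: at line 1 remove [hhry,hmxuh,noy] add [cwuwm] -> 5 lines: kfyr ctlc cwuwm jpx wfvlb
Hunk 3: at line 1 remove [cwuwm] add [gbcwh,ksxx] -> 6 lines: kfyr ctlc gbcwh ksxx jpx wfvlb
Hunk 4: at line 2 remove [ksxx] add [ezipx] -> 6 lines: kfyr ctlc gbcwh ezipx jpx wfvlb
Final line 5: jpx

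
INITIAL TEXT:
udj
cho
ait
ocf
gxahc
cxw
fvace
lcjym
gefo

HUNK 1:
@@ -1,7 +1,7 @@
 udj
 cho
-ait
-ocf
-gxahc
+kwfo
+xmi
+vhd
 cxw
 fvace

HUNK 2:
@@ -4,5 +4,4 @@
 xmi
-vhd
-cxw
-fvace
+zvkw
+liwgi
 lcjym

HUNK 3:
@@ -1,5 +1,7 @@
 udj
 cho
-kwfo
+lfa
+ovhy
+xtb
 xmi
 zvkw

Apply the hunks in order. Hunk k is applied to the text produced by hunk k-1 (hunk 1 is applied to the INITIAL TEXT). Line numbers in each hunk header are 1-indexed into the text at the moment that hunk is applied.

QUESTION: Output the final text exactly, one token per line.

Hunk 1: at line 1 remove [ait,ocf,gxahc] add [kwfo,xmi,vhd] -> 9 lines: udj cho kwfo xmi vhd cxw fvace lcjym gefo
Hunk 2: at line 4 remove [vhd,cxw,fvace] add [zvkw,liwgi] -> 8 lines: udj cho kwfo xmi zvkw liwgi lcjym gefo
Hunk 3: at line 1 remove [kwfo] add [lfa,ovhy,xtb] -> 10 lines: udj cho lfa ovhy xtb xmi zvkw liwgi lcjym gefo

Answer: udj
cho
lfa
ovhy
xtb
xmi
zvkw
liwgi
lcjym
gefo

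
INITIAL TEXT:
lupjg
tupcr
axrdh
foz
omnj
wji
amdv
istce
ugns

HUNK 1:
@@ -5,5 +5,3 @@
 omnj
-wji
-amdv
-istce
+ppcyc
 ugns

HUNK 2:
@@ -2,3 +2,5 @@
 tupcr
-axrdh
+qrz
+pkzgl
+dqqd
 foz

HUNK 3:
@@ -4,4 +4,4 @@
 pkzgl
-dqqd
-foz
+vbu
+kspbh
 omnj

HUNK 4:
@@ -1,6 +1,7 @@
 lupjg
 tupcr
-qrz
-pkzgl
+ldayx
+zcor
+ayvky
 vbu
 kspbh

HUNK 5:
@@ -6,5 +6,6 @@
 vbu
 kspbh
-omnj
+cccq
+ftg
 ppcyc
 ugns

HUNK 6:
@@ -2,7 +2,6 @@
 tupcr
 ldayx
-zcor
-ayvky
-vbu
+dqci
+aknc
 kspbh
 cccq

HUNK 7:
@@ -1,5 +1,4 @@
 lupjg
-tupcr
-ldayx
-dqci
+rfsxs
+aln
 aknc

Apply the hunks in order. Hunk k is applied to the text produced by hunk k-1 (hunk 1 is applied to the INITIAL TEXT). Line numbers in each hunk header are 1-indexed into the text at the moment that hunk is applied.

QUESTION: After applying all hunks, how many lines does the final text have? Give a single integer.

Answer: 9

Derivation:
Hunk 1: at line 5 remove [wji,amdv,istce] add [ppcyc] -> 7 lines: lupjg tupcr axrdh foz omnj ppcyc ugns
Hunk 2: at line 2 remove [axrdh] add [qrz,pkzgl,dqqd] -> 9 lines: lupjg tupcr qrz pkzgl dqqd foz omnj ppcyc ugns
Hunk 3: at line 4 remove [dqqd,foz] add [vbu,kspbh] -> 9 lines: lupjg tupcr qrz pkzgl vbu kspbh omnj ppcyc ugns
Hunk 4: at line 1 remove [qrz,pkzgl] add [ldayx,zcor,ayvky] -> 10 lines: lupjg tupcr ldayx zcor ayvky vbu kspbh omnj ppcyc ugns
Hunk 5: at line 6 remove [omnj] add [cccq,ftg] -> 11 lines: lupjg tupcr ldayx zcor ayvky vbu kspbh cccq ftg ppcyc ugns
Hunk 6: at line 2 remove [zcor,ayvky,vbu] add [dqci,aknc] -> 10 lines: lupjg tupcr ldayx dqci aknc kspbh cccq ftg ppcyc ugns
Hunk 7: at line 1 remove [tupcr,ldayx,dqci] add [rfsxs,aln] -> 9 lines: lupjg rfsxs aln aknc kspbh cccq ftg ppcyc ugns
Final line count: 9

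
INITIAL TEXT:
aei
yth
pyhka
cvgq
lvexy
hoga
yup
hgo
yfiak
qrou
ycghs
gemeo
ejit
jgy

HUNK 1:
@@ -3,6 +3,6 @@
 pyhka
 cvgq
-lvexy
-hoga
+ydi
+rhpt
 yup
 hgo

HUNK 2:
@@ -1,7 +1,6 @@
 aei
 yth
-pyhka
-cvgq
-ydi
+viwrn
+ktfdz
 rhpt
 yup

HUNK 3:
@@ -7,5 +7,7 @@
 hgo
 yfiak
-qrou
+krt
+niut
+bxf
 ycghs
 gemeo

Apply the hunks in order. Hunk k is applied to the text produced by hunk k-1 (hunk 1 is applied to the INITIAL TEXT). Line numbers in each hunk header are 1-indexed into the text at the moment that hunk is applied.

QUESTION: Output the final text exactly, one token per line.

Hunk 1: at line 3 remove [lvexy,hoga] add [ydi,rhpt] -> 14 lines: aei yth pyhka cvgq ydi rhpt yup hgo yfiak qrou ycghs gemeo ejit jgy
Hunk 2: at line 1 remove [pyhka,cvgq,ydi] add [viwrn,ktfdz] -> 13 lines: aei yth viwrn ktfdz rhpt yup hgo yfiak qrou ycghs gemeo ejit jgy
Hunk 3: at line 7 remove [qrou] add [krt,niut,bxf] -> 15 lines: aei yth viwrn ktfdz rhpt yup hgo yfiak krt niut bxf ycghs gemeo ejit jgy

Answer: aei
yth
viwrn
ktfdz
rhpt
yup
hgo
yfiak
krt
niut
bxf
ycghs
gemeo
ejit
jgy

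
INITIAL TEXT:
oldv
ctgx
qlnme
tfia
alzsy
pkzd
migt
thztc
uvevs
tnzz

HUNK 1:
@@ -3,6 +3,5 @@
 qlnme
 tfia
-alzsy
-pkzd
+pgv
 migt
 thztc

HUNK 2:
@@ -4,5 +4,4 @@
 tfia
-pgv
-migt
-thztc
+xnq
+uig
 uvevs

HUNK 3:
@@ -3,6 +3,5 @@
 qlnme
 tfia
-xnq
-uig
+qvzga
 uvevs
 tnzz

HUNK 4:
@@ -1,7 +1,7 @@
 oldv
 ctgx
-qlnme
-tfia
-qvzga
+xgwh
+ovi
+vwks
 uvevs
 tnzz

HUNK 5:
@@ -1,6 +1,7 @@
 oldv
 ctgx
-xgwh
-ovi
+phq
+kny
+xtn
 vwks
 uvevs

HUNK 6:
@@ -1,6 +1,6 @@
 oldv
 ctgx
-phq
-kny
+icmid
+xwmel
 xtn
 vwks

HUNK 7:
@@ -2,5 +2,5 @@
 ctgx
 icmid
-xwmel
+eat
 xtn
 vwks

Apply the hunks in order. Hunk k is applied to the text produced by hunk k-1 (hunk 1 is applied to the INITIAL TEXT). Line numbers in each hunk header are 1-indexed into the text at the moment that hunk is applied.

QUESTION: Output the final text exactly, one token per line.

Answer: oldv
ctgx
icmid
eat
xtn
vwks
uvevs
tnzz

Derivation:
Hunk 1: at line 3 remove [alzsy,pkzd] add [pgv] -> 9 lines: oldv ctgx qlnme tfia pgv migt thztc uvevs tnzz
Hunk 2: at line 4 remove [pgv,migt,thztc] add [xnq,uig] -> 8 lines: oldv ctgx qlnme tfia xnq uig uvevs tnzz
Hunk 3: at line 3 remove [xnq,uig] add [qvzga] -> 7 lines: oldv ctgx qlnme tfia qvzga uvevs tnzz
Hunk 4: at line 1 remove [qlnme,tfia,qvzga] add [xgwh,ovi,vwks] -> 7 lines: oldv ctgx xgwh ovi vwks uvevs tnzz
Hunk 5: at line 1 remove [xgwh,ovi] add [phq,kny,xtn] -> 8 lines: oldv ctgx phq kny xtn vwks uvevs tnzz
Hunk 6: at line 1 remove [phq,kny] add [icmid,xwmel] -> 8 lines: oldv ctgx icmid xwmel xtn vwks uvevs tnzz
Hunk 7: at line 2 remove [xwmel] add [eat] -> 8 lines: oldv ctgx icmid eat xtn vwks uvevs tnzz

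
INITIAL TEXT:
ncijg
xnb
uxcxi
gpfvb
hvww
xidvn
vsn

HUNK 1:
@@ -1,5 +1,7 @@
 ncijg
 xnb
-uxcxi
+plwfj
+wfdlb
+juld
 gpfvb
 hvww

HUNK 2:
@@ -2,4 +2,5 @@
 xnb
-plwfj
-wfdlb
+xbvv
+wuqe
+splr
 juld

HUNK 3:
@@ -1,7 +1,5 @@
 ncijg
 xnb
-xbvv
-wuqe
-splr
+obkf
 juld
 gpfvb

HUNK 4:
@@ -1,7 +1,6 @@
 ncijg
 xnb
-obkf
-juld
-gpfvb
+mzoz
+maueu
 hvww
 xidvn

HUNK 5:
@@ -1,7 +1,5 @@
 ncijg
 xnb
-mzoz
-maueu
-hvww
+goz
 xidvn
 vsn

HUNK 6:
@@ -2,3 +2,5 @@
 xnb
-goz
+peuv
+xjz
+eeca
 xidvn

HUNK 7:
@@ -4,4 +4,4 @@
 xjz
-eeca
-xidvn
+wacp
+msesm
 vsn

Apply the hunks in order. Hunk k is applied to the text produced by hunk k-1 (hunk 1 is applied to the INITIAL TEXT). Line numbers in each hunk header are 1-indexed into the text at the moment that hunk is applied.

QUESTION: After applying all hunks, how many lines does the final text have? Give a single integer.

Hunk 1: at line 1 remove [uxcxi] add [plwfj,wfdlb,juld] -> 9 lines: ncijg xnb plwfj wfdlb juld gpfvb hvww xidvn vsn
Hunk 2: at line 2 remove [plwfj,wfdlb] add [xbvv,wuqe,splr] -> 10 lines: ncijg xnb xbvv wuqe splr juld gpfvb hvww xidvn vsn
Hunk 3: at line 1 remove [xbvv,wuqe,splr] add [obkf] -> 8 lines: ncijg xnb obkf juld gpfvb hvww xidvn vsn
Hunk 4: at line 1 remove [obkf,juld,gpfvb] add [mzoz,maueu] -> 7 lines: ncijg xnb mzoz maueu hvww xidvn vsn
Hunk 5: at line 1 remove [mzoz,maueu,hvww] add [goz] -> 5 lines: ncijg xnb goz xidvn vsn
Hunk 6: at line 2 remove [goz] add [peuv,xjz,eeca] -> 7 lines: ncijg xnb peuv xjz eeca xidvn vsn
Hunk 7: at line 4 remove [eeca,xidvn] add [wacp,msesm] -> 7 lines: ncijg xnb peuv xjz wacp msesm vsn
Final line count: 7

Answer: 7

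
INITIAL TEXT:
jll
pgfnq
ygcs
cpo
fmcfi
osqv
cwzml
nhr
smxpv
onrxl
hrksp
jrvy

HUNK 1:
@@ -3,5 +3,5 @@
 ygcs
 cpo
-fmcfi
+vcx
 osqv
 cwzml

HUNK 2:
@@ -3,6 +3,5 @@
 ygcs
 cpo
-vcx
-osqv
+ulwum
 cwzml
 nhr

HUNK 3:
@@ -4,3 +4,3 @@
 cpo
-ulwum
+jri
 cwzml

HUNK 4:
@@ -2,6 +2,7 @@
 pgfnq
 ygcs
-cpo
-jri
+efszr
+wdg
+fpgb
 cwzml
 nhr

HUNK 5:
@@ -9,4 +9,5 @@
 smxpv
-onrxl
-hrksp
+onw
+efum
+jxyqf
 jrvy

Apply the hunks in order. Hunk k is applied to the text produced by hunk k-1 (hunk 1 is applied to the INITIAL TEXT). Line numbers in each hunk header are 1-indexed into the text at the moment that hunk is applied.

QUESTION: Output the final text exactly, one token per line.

Answer: jll
pgfnq
ygcs
efszr
wdg
fpgb
cwzml
nhr
smxpv
onw
efum
jxyqf
jrvy

Derivation:
Hunk 1: at line 3 remove [fmcfi] add [vcx] -> 12 lines: jll pgfnq ygcs cpo vcx osqv cwzml nhr smxpv onrxl hrksp jrvy
Hunk 2: at line 3 remove [vcx,osqv] add [ulwum] -> 11 lines: jll pgfnq ygcs cpo ulwum cwzml nhr smxpv onrxl hrksp jrvy
Hunk 3: at line 4 remove [ulwum] add [jri] -> 11 lines: jll pgfnq ygcs cpo jri cwzml nhr smxpv onrxl hrksp jrvy
Hunk 4: at line 2 remove [cpo,jri] add [efszr,wdg,fpgb] -> 12 lines: jll pgfnq ygcs efszr wdg fpgb cwzml nhr smxpv onrxl hrksp jrvy
Hunk 5: at line 9 remove [onrxl,hrksp] add [onw,efum,jxyqf] -> 13 lines: jll pgfnq ygcs efszr wdg fpgb cwzml nhr smxpv onw efum jxyqf jrvy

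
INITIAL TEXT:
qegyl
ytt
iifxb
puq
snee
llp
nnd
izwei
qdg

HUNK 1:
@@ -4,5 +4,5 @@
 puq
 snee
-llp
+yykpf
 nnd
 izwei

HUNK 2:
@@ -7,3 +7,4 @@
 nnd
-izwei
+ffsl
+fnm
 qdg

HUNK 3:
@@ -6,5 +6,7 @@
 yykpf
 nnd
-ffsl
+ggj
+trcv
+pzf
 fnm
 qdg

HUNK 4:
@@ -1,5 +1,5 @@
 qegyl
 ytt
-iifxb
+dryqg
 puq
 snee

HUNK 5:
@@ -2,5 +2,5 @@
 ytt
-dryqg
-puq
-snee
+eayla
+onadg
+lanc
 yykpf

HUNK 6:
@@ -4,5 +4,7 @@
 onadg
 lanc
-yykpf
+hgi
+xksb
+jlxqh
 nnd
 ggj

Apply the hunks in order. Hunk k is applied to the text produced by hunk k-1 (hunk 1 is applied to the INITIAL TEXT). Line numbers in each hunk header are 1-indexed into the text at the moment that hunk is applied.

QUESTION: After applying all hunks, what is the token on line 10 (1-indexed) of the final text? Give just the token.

Answer: ggj

Derivation:
Hunk 1: at line 4 remove [llp] add [yykpf] -> 9 lines: qegyl ytt iifxb puq snee yykpf nnd izwei qdg
Hunk 2: at line 7 remove [izwei] add [ffsl,fnm] -> 10 lines: qegyl ytt iifxb puq snee yykpf nnd ffsl fnm qdg
Hunk 3: at line 6 remove [ffsl] add [ggj,trcv,pzf] -> 12 lines: qegyl ytt iifxb puq snee yykpf nnd ggj trcv pzf fnm qdg
Hunk 4: at line 1 remove [iifxb] add [dryqg] -> 12 lines: qegyl ytt dryqg puq snee yykpf nnd ggj trcv pzf fnm qdg
Hunk 5: at line 2 remove [dryqg,puq,snee] add [eayla,onadg,lanc] -> 12 lines: qegyl ytt eayla onadg lanc yykpf nnd ggj trcv pzf fnm qdg
Hunk 6: at line 4 remove [yykpf] add [hgi,xksb,jlxqh] -> 14 lines: qegyl ytt eayla onadg lanc hgi xksb jlxqh nnd ggj trcv pzf fnm qdg
Final line 10: ggj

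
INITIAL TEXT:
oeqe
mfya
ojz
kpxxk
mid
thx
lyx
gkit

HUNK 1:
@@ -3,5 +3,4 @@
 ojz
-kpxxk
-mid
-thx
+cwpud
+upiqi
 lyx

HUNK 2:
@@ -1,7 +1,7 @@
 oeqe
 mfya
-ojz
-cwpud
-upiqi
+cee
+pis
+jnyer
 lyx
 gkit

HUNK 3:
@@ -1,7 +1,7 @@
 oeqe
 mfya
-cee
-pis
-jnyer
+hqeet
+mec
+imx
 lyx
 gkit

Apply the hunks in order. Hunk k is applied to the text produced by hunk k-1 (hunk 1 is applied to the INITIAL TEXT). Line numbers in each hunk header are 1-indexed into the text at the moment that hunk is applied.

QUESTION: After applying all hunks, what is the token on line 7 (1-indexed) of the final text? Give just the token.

Answer: gkit

Derivation:
Hunk 1: at line 3 remove [kpxxk,mid,thx] add [cwpud,upiqi] -> 7 lines: oeqe mfya ojz cwpud upiqi lyx gkit
Hunk 2: at line 1 remove [ojz,cwpud,upiqi] add [cee,pis,jnyer] -> 7 lines: oeqe mfya cee pis jnyer lyx gkit
Hunk 3: at line 1 remove [cee,pis,jnyer] add [hqeet,mec,imx] -> 7 lines: oeqe mfya hqeet mec imx lyx gkit
Final line 7: gkit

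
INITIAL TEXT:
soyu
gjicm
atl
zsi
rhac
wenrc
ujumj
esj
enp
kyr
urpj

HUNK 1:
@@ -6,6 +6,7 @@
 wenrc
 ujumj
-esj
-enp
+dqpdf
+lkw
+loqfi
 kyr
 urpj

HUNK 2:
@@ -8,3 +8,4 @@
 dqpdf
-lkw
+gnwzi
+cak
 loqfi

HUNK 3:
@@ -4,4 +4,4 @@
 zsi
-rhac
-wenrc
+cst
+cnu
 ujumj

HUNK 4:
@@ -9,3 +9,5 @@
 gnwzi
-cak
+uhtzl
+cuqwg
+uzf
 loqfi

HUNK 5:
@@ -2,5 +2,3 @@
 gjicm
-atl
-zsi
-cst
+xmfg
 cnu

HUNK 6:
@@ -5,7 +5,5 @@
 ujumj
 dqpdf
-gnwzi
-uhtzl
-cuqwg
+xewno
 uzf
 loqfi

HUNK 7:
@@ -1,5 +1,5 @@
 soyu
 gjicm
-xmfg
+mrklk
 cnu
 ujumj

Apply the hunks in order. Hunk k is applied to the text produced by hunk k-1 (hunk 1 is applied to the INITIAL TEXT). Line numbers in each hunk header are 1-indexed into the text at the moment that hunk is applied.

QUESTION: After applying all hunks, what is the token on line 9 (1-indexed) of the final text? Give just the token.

Answer: loqfi

Derivation:
Hunk 1: at line 6 remove [esj,enp] add [dqpdf,lkw,loqfi] -> 12 lines: soyu gjicm atl zsi rhac wenrc ujumj dqpdf lkw loqfi kyr urpj
Hunk 2: at line 8 remove [lkw] add [gnwzi,cak] -> 13 lines: soyu gjicm atl zsi rhac wenrc ujumj dqpdf gnwzi cak loqfi kyr urpj
Hunk 3: at line 4 remove [rhac,wenrc] add [cst,cnu] -> 13 lines: soyu gjicm atl zsi cst cnu ujumj dqpdf gnwzi cak loqfi kyr urpj
Hunk 4: at line 9 remove [cak] add [uhtzl,cuqwg,uzf] -> 15 lines: soyu gjicm atl zsi cst cnu ujumj dqpdf gnwzi uhtzl cuqwg uzf loqfi kyr urpj
Hunk 5: at line 2 remove [atl,zsi,cst] add [xmfg] -> 13 lines: soyu gjicm xmfg cnu ujumj dqpdf gnwzi uhtzl cuqwg uzf loqfi kyr urpj
Hunk 6: at line 5 remove [gnwzi,uhtzl,cuqwg] add [xewno] -> 11 lines: soyu gjicm xmfg cnu ujumj dqpdf xewno uzf loqfi kyr urpj
Hunk 7: at line 1 remove [xmfg] add [mrklk] -> 11 lines: soyu gjicm mrklk cnu ujumj dqpdf xewno uzf loqfi kyr urpj
Final line 9: loqfi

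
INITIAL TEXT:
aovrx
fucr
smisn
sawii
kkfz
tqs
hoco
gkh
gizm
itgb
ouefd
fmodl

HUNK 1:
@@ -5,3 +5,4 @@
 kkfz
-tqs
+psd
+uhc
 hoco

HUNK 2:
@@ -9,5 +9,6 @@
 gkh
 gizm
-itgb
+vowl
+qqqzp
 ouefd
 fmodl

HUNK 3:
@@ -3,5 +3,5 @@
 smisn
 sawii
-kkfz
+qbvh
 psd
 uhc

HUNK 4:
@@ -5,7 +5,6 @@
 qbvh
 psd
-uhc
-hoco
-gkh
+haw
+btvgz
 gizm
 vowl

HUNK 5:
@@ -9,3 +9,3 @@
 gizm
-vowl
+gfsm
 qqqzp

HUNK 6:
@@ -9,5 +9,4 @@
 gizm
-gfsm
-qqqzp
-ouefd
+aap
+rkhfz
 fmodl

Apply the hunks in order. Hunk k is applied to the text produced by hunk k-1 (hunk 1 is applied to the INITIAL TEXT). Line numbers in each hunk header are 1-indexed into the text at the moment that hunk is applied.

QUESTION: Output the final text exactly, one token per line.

Answer: aovrx
fucr
smisn
sawii
qbvh
psd
haw
btvgz
gizm
aap
rkhfz
fmodl

Derivation:
Hunk 1: at line 5 remove [tqs] add [psd,uhc] -> 13 lines: aovrx fucr smisn sawii kkfz psd uhc hoco gkh gizm itgb ouefd fmodl
Hunk 2: at line 9 remove [itgb] add [vowl,qqqzp] -> 14 lines: aovrx fucr smisn sawii kkfz psd uhc hoco gkh gizm vowl qqqzp ouefd fmodl
Hunk 3: at line 3 remove [kkfz] add [qbvh] -> 14 lines: aovrx fucr smisn sawii qbvh psd uhc hoco gkh gizm vowl qqqzp ouefd fmodl
Hunk 4: at line 5 remove [uhc,hoco,gkh] add [haw,btvgz] -> 13 lines: aovrx fucr smisn sawii qbvh psd haw btvgz gizm vowl qqqzp ouefd fmodl
Hunk 5: at line 9 remove [vowl] add [gfsm] -> 13 lines: aovrx fucr smisn sawii qbvh psd haw btvgz gizm gfsm qqqzp ouefd fmodl
Hunk 6: at line 9 remove [gfsm,qqqzp,ouefd] add [aap,rkhfz] -> 12 lines: aovrx fucr smisn sawii qbvh psd haw btvgz gizm aap rkhfz fmodl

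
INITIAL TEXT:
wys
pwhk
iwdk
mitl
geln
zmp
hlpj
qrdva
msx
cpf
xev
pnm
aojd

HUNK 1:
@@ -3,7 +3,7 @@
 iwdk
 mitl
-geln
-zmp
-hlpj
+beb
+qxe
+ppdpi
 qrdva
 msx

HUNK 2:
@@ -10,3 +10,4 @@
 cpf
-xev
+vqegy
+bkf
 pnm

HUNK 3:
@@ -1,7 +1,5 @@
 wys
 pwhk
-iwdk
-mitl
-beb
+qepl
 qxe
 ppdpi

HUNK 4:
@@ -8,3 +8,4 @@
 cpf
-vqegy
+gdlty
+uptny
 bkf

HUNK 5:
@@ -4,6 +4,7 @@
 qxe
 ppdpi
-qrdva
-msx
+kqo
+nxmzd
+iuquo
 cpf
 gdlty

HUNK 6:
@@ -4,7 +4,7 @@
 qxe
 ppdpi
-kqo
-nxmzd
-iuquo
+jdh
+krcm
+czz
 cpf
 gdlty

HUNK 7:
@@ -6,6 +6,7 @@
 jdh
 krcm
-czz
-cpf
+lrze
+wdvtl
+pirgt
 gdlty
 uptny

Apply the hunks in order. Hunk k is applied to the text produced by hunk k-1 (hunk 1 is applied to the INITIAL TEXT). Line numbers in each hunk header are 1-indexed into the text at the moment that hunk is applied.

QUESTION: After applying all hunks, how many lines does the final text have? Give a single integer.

Answer: 15

Derivation:
Hunk 1: at line 3 remove [geln,zmp,hlpj] add [beb,qxe,ppdpi] -> 13 lines: wys pwhk iwdk mitl beb qxe ppdpi qrdva msx cpf xev pnm aojd
Hunk 2: at line 10 remove [xev] add [vqegy,bkf] -> 14 lines: wys pwhk iwdk mitl beb qxe ppdpi qrdva msx cpf vqegy bkf pnm aojd
Hunk 3: at line 1 remove [iwdk,mitl,beb] add [qepl] -> 12 lines: wys pwhk qepl qxe ppdpi qrdva msx cpf vqegy bkf pnm aojd
Hunk 4: at line 8 remove [vqegy] add [gdlty,uptny] -> 13 lines: wys pwhk qepl qxe ppdpi qrdva msx cpf gdlty uptny bkf pnm aojd
Hunk 5: at line 4 remove [qrdva,msx] add [kqo,nxmzd,iuquo] -> 14 lines: wys pwhk qepl qxe ppdpi kqo nxmzd iuquo cpf gdlty uptny bkf pnm aojd
Hunk 6: at line 4 remove [kqo,nxmzd,iuquo] add [jdh,krcm,czz] -> 14 lines: wys pwhk qepl qxe ppdpi jdh krcm czz cpf gdlty uptny bkf pnm aojd
Hunk 7: at line 6 remove [czz,cpf] add [lrze,wdvtl,pirgt] -> 15 lines: wys pwhk qepl qxe ppdpi jdh krcm lrze wdvtl pirgt gdlty uptny bkf pnm aojd
Final line count: 15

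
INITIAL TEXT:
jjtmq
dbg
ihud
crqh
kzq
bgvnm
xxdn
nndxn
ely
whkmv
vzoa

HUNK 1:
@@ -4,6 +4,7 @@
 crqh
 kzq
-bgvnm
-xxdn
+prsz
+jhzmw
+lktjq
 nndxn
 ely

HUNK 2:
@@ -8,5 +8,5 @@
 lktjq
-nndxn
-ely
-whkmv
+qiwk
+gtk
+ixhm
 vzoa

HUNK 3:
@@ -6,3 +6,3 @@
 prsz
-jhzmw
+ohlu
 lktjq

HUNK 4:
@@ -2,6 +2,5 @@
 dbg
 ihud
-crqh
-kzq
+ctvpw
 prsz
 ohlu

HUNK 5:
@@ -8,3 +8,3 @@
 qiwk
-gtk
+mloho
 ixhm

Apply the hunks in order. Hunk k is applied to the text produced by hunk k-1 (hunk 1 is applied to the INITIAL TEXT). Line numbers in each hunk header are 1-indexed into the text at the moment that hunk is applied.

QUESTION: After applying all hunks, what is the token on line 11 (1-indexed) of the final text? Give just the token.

Hunk 1: at line 4 remove [bgvnm,xxdn] add [prsz,jhzmw,lktjq] -> 12 lines: jjtmq dbg ihud crqh kzq prsz jhzmw lktjq nndxn ely whkmv vzoa
Hunk 2: at line 8 remove [nndxn,ely,whkmv] add [qiwk,gtk,ixhm] -> 12 lines: jjtmq dbg ihud crqh kzq prsz jhzmw lktjq qiwk gtk ixhm vzoa
Hunk 3: at line 6 remove [jhzmw] add [ohlu] -> 12 lines: jjtmq dbg ihud crqh kzq prsz ohlu lktjq qiwk gtk ixhm vzoa
Hunk 4: at line 2 remove [crqh,kzq] add [ctvpw] -> 11 lines: jjtmq dbg ihud ctvpw prsz ohlu lktjq qiwk gtk ixhm vzoa
Hunk 5: at line 8 remove [gtk] add [mloho] -> 11 lines: jjtmq dbg ihud ctvpw prsz ohlu lktjq qiwk mloho ixhm vzoa
Final line 11: vzoa

Answer: vzoa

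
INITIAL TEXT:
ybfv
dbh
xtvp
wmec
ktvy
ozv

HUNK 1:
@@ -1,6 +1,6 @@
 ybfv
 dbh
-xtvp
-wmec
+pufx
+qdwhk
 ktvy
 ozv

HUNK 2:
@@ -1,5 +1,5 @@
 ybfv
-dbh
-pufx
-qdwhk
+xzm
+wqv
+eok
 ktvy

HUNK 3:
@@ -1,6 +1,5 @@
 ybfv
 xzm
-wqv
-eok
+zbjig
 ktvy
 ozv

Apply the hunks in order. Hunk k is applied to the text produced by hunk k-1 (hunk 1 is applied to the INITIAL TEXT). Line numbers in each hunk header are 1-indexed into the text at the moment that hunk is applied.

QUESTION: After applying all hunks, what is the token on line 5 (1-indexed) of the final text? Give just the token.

Hunk 1: at line 1 remove [xtvp,wmec] add [pufx,qdwhk] -> 6 lines: ybfv dbh pufx qdwhk ktvy ozv
Hunk 2: at line 1 remove [dbh,pufx,qdwhk] add [xzm,wqv,eok] -> 6 lines: ybfv xzm wqv eok ktvy ozv
Hunk 3: at line 1 remove [wqv,eok] add [zbjig] -> 5 lines: ybfv xzm zbjig ktvy ozv
Final line 5: ozv

Answer: ozv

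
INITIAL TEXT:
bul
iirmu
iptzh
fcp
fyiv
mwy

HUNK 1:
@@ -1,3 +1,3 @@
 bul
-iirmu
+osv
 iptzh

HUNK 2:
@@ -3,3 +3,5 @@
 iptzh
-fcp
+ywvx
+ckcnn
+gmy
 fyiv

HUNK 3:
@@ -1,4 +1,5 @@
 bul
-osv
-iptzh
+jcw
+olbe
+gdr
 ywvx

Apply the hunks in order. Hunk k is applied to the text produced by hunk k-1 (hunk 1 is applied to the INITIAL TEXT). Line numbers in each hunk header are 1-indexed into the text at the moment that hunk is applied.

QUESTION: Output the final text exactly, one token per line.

Answer: bul
jcw
olbe
gdr
ywvx
ckcnn
gmy
fyiv
mwy

Derivation:
Hunk 1: at line 1 remove [iirmu] add [osv] -> 6 lines: bul osv iptzh fcp fyiv mwy
Hunk 2: at line 3 remove [fcp] add [ywvx,ckcnn,gmy] -> 8 lines: bul osv iptzh ywvx ckcnn gmy fyiv mwy
Hunk 3: at line 1 remove [osv,iptzh] add [jcw,olbe,gdr] -> 9 lines: bul jcw olbe gdr ywvx ckcnn gmy fyiv mwy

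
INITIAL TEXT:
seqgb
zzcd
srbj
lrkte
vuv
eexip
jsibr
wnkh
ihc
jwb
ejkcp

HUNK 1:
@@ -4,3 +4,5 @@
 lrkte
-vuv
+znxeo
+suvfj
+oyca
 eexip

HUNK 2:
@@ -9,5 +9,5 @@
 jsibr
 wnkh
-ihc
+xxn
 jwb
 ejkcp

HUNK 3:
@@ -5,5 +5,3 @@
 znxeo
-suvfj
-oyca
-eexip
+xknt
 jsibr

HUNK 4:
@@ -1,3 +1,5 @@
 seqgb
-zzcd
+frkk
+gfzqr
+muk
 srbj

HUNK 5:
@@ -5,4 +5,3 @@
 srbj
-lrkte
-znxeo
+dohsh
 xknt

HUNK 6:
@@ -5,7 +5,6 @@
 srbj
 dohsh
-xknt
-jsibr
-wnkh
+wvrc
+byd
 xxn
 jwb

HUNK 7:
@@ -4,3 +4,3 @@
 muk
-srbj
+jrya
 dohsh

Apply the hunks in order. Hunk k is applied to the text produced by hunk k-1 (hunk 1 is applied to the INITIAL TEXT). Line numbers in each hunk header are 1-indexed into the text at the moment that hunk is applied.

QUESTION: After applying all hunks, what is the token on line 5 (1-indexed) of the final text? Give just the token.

Hunk 1: at line 4 remove [vuv] add [znxeo,suvfj,oyca] -> 13 lines: seqgb zzcd srbj lrkte znxeo suvfj oyca eexip jsibr wnkh ihc jwb ejkcp
Hunk 2: at line 9 remove [ihc] add [xxn] -> 13 lines: seqgb zzcd srbj lrkte znxeo suvfj oyca eexip jsibr wnkh xxn jwb ejkcp
Hunk 3: at line 5 remove [suvfj,oyca,eexip] add [xknt] -> 11 lines: seqgb zzcd srbj lrkte znxeo xknt jsibr wnkh xxn jwb ejkcp
Hunk 4: at line 1 remove [zzcd] add [frkk,gfzqr,muk] -> 13 lines: seqgb frkk gfzqr muk srbj lrkte znxeo xknt jsibr wnkh xxn jwb ejkcp
Hunk 5: at line 5 remove [lrkte,znxeo] add [dohsh] -> 12 lines: seqgb frkk gfzqr muk srbj dohsh xknt jsibr wnkh xxn jwb ejkcp
Hunk 6: at line 5 remove [xknt,jsibr,wnkh] add [wvrc,byd] -> 11 lines: seqgb frkk gfzqr muk srbj dohsh wvrc byd xxn jwb ejkcp
Hunk 7: at line 4 remove [srbj] add [jrya] -> 11 lines: seqgb frkk gfzqr muk jrya dohsh wvrc byd xxn jwb ejkcp
Final line 5: jrya

Answer: jrya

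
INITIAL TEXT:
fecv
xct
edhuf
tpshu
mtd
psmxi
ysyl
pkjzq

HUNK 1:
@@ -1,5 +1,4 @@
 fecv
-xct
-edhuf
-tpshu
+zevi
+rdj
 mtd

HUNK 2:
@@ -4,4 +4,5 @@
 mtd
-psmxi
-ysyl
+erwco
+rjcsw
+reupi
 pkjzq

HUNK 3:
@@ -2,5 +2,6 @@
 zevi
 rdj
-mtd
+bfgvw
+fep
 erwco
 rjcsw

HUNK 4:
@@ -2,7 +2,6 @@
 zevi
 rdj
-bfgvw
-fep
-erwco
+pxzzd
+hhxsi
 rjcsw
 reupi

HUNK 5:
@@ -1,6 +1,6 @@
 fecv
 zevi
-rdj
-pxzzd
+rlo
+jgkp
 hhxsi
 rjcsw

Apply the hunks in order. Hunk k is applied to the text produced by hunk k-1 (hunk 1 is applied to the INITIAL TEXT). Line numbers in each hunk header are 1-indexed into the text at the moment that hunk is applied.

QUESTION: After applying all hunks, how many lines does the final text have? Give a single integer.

Hunk 1: at line 1 remove [xct,edhuf,tpshu] add [zevi,rdj] -> 7 lines: fecv zevi rdj mtd psmxi ysyl pkjzq
Hunk 2: at line 4 remove [psmxi,ysyl] add [erwco,rjcsw,reupi] -> 8 lines: fecv zevi rdj mtd erwco rjcsw reupi pkjzq
Hunk 3: at line 2 remove [mtd] add [bfgvw,fep] -> 9 lines: fecv zevi rdj bfgvw fep erwco rjcsw reupi pkjzq
Hunk 4: at line 2 remove [bfgvw,fep,erwco] add [pxzzd,hhxsi] -> 8 lines: fecv zevi rdj pxzzd hhxsi rjcsw reupi pkjzq
Hunk 5: at line 1 remove [rdj,pxzzd] add [rlo,jgkp] -> 8 lines: fecv zevi rlo jgkp hhxsi rjcsw reupi pkjzq
Final line count: 8

Answer: 8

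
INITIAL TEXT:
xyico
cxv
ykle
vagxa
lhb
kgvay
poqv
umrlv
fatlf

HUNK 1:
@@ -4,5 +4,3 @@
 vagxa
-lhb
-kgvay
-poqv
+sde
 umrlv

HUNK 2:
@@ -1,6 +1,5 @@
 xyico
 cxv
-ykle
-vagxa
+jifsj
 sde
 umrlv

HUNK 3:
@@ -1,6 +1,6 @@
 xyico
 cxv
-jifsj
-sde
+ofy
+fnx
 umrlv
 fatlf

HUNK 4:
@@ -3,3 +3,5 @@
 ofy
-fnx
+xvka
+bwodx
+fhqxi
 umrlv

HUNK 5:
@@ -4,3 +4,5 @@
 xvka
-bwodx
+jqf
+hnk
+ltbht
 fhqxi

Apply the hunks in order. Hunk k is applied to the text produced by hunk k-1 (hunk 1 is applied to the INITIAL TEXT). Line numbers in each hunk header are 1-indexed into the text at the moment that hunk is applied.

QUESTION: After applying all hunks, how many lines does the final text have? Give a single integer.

Hunk 1: at line 4 remove [lhb,kgvay,poqv] add [sde] -> 7 lines: xyico cxv ykle vagxa sde umrlv fatlf
Hunk 2: at line 1 remove [ykle,vagxa] add [jifsj] -> 6 lines: xyico cxv jifsj sde umrlv fatlf
Hunk 3: at line 1 remove [jifsj,sde] add [ofy,fnx] -> 6 lines: xyico cxv ofy fnx umrlv fatlf
Hunk 4: at line 3 remove [fnx] add [xvka,bwodx,fhqxi] -> 8 lines: xyico cxv ofy xvka bwodx fhqxi umrlv fatlf
Hunk 5: at line 4 remove [bwodx] add [jqf,hnk,ltbht] -> 10 lines: xyico cxv ofy xvka jqf hnk ltbht fhqxi umrlv fatlf
Final line count: 10

Answer: 10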